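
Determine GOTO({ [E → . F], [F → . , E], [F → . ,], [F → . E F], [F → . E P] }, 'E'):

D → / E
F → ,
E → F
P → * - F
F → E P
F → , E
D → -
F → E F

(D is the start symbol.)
{ [E → . F], [F → . , E], [F → . ,], [F → . E F], [F → . E P], [F → E . F], [F → E . P], [P → . * - F] }

GOTO(I, 'E') = CLOSURE({ [A → αX.β] : [A → α.Xβ] ∈ I, X = 'E' })

Items with dot before 'E', with the dot advanced:
  [F → . E F] → [F → E . F]
  [F → . E P] → [F → E . P]
Closure of the advanced items:
  [F → E . F] has the dot before F: add [F → . ,], [F → . E P], [F → . , E], [F → . E F]
  [F → E . P] has the dot before P: add [P → . * - F]
  [F → . E P] has the dot before E: add [E → . F]

GOTO = { [E → . F], [F → . , E], [F → . ,], [F → . E F], [F → . E P], [F → E . F], [F → E . P], [P → . * - F] }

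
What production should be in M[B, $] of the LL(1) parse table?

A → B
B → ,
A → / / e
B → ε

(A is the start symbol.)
To find M[B, $], we find productions for B where $ is in the predict set (PREDICT(N → α) = (FIRST(α) \ {ε}) ∪ (FOLLOW(N) if α ⇒* ε)).

Relevant sets:
  FOLLOW(B) = { $ }

B → ,: PREDICT = { ',' }
B → ε: PREDICT = { $ }
  $ is in predict set, so this production goes in M[B, $]

M[B, $] = B → ε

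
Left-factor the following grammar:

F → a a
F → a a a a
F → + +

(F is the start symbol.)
Left-factoring transforms A → αβ₁ | αβ₂ into A → αA' and A' → β₁ | β₂
(α is the longest common prefix among the alternatives). Repeat until
no nonterminal has two alternatives with a common prefix.

Round 1: F has alternatives sharing prefix 'a a'. Introduce F': F → a a F'
  Add: F' → ε
  Add: F' → a a

No remaining common prefixes — done.

Resulting grammar:
F → a a F'
F' → ε
F' → a a
F → + +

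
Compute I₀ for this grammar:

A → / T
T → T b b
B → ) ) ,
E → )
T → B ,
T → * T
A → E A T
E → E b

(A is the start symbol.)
First, augment the grammar with A' → A
I₀ = CLOSURE({ [A' → . A] }):
  [A' → . A] has the dot before A: add [A → . / T], [A → . E A T]
  [A → . E A T] has the dot before E: add [E → . )], [E → . E b]
No further items can be added.

I₀ = { [A → . / T], [A → . E A T], [A' → . A], [E → . )], [E → . E b] }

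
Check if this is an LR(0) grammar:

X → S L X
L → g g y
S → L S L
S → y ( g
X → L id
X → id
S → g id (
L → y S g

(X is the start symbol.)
A grammar is LR(0) if no state in the canonical LR(0) collection has:
  - both a shift item (dot before a terminal) and a complete item (shift-reduce conflict), or
  - two or more complete items (reduce-reduce conflict; the accept item [X' → X .] counts as a complete item here).

Augment with X' → X and build the canonical LR(0) collection (I0 = CLOSURE({[X' → . X]}), then GOTO on every symbol after a dot until no new states appear). It has 23 states:
  I0: { [L → . g g y], [L → . y S g], [S → . L S L], [S → . g id (], [S → . y ( g], [X → . L id], [X → . S L X], [X → . id], [X' → . X] }  — shift
  I1: { [L → . g g y], [L → . y S g], [S → . L S L], [S → . g id (], [S → . y ( g], [S → L . S L], [X → L . id] }  — shift
  I2: { [L → . g g y], [L → . y S g], [X → S . L X] }  — shift
  I3: { [X' → X .] }  — accept
  I4: { [L → g . g y], [S → g . id (] }  — shift
  I5: { [X → id .] }  — reduce
  I6: { [L → . g g y], [L → . y S g], [L → y . S g], [S → . L S L], [S → . g id (], [S → . y ( g], [S → y . ( g] }  — shift
  I7: { [S → y ( . g] }  — shift
  I8: { [L → . g g y], [L → . y S g], [S → . L S L], [S → . g id (], [S → . y ( g], [S → L . S L] }  — shift
  I9: { [L → y S . g] }  — shift
  I10: { [L → y S g .] }  — reduce
  I11: { [L → . g g y], [L → . y S g], [S → L S . L] }  — shift
  I12: { [S → L S L .] }  — reduce
  I13: { [L → g . g y] }  — shift
  I14: { [L → . g g y], [L → . y S g], [L → y . S g], [S → . L S L], [S → . g id (], [S → . y ( g] }  — shift
  I15: { [L → g g . y] }  — shift
  I16: { [L → g g y .] }  — reduce
  I17: { [S → y ( g .] }  — reduce
  I18: { [S → g id . (] }  — shift
  I19: { [S → g id ( .] }  — reduce
  I20: { [L → . g g y], [L → . y S g], [S → . L S L], [S → . g id (], [S → . y ( g], [X → . L id], [X → . S L X], [X → . id], [X → S L . X] }  — shift
  I21: { [X → S L X .] }  — reduce
  I22: { [X → L id .] }  — reduce

Every state is either a pure shift/goto state or contains exactly one complete item and nothing to shift — no conflicts. The grammar is LR(0).

Answer: Yes, the grammar is LR(0)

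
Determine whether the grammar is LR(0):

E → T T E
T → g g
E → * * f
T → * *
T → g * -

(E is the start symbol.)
No. Shift-reduce conflict between [T → * * .] and [E → * * . f]

Augment with E' → E and build the canonical LR(0) collection (I0 = CLOSURE({[E' → . E]}), then GOTO on every symbol after a dot until no new states appear). It has 14 states:
  I0: { [E → . * * f], [E → . T T E], [E' → . E], [T → . * *], [T → . g * -], [T → . g g] }  — shift
  I1: { [E → * . * f], [T → * . *] }  — shift
  I2: { [E' → E .] }  — accept
  I3: { [E → T . T E], [T → . * *], [T → . g * -], [T → . g g] }  — shift
  I4: { [T → g . * -], [T → g . g] }  — shift
  I5: { [T → g * . -] }  — shift
  I6: { [T → g g .] }  — reduce
  I7: { [T → g * - .] }  — reduce
  I8: { [T → * . *] }  — shift
  I9: { [E → . * * f], [E → . T T E], [E → T T . E], [T → . * *], [T → . g * -], [T → . g g] }  — shift
  I10: { [E → T T E .] }  — reduce
  I11: { [T → * * .] }  — reduce
  I12: { [E → * * . f], [T → * * .] }  — shift, reduce
  I13: { [E → * * f .] }  — reduce

Conflict in state I12:
  Shift-reduce conflict between [T → * * .] and [E → * * . f]
So the grammar is NOT LR(0).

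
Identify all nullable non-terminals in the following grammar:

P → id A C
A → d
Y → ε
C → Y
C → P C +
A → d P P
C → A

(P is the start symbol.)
A non-terminal is nullable if it can derive ε (the empty string): either it has an ε-production, or it has a production whose right-hand side consists entirely of nullable non-terminals.

ε-productions: Y → ε
So Y is immediately nullable.
C → Y: every symbol on the right is nullable, so C is nullable too.
No further non-terminal can be added: every production for the remaining non-terminals contains a terminal or a non-nullable non-terminal.
Nullable = { 'C', 'Y' }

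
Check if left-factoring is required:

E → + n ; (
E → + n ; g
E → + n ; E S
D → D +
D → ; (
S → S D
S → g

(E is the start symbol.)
Yes, E has productions with common prefix '+ n ;'

Left-factoring is needed when two productions for the same non-terminal
share a common prefix on the right-hand side.

Productions for E:
  E → + n ; (
  E → + n ; g
  E → + n ; E S
Productions for D:
  D → D +
  D → ; (
Productions for S:
  S → S D
  S → g

Found common prefix '+ n ;' in productions for E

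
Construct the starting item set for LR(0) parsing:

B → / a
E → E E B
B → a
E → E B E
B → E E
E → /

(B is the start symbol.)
First, augment the grammar with B' → B
I₀ = CLOSURE({ [B' → . B] }):
  [B' → . B] has the dot before B: add [B → . / a], [B → . a], [B → . E E]
  [B → . E E] has the dot before E: add [E → . E E B], [E → . E B E], [E → . /]
No further items can be added.

I₀ = { [B → . / a], [B → . E E], [B → . a], [B' → . B], [E → . /], [E → . E B E], [E → . E E B] }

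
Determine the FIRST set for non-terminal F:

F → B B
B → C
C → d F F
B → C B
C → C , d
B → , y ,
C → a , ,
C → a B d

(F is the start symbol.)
{ ',', 'a', 'd' }

FIRST sets of the other non-terminals involved (by the same procedure, iterated to a fixed point):
  FIRST(B) = { ',', 'a', 'd' }

From F → B B:
  - B is a non-terminal: add FIRST(B) \ {ε} = { ',', 'a', 'd' }
    B is not nullable, so stop

Collecting: FIRST(F) = { ',', 'a', 'd' }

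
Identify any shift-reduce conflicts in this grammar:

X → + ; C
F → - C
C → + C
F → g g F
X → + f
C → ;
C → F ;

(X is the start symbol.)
Augment with X' → X and build the canonical LR(0) collection (I0 = CLOSURE({[X' → . X]}), then GOTO on every symbol after a dot until no new states appear). It has 16 states:
  I0: { [X → . + ; C], [X → . + f], [X' → . X] }  — shift
  I1: { [X → + . ; C], [X → + . f] }  — shift
  I2: { [X' → X .] }  — accept
  I3: { [C → . + C], [C → . ;], [C → . F ;], [F → . - C], [F → . g g F], [X → + ; . C] }  — shift
  I4: { [X → + f .] }  — reduce
  I5: { [C → + . C], [C → . + C], [C → . ;], [C → . F ;], [F → . - C], [F → . g g F] }  — shift
  I6: { [C → . + C], [C → . ;], [C → . F ;], [F → - . C], [F → . - C], [F → . g g F] }  — shift
  I7: { [C → ; .] }  — reduce
  I8: { [X → + ; C .] }  — reduce
  I9: { [C → F . ;] }  — shift
  I10: { [F → g . g F] }  — shift
  I11: { [F → . - C], [F → . g g F], [F → g g . F] }  — shift
  I12: { [F → g g F .] }  — reduce
  I13: { [C → F ; .] }  — reduce
  I14: { [F → - C .] }  — reduce
  I15: { [C → + C .] }  — reduce

No state contains both a complete item and a shift item.

Answer: No shift-reduce conflicts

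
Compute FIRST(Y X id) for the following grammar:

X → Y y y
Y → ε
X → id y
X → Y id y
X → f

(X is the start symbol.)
FIRST sets of the non-terminals involved (from the grammar, by fixed-point iteration):
  FIRST(Y) = { ε }
  FIRST(X) = { 'f', 'id', 'y' }

To compute FIRST(Y X id), process the symbols left to right:
Symbol Y is a non-terminal. Add FIRST(Y) \ {ε} = { }
Y is nullable (ε ∈ FIRST(Y)), continue to the next symbol.
Symbol X is a non-terminal. Add FIRST(X) \ {ε} = { 'f', 'id', 'y' }
X is not nullable (ε ∉ FIRST(X)), so stop here.
FIRST(Y X id) = { 'f', 'id', 'y' }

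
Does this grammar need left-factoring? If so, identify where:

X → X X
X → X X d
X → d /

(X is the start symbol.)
Left-factoring is needed when two productions for the same non-terminal
share a common prefix on the right-hand side.

Productions for X:
  X → X X
  X → X X d
  X → d /

Found common prefix 'X X' in productions for X

Answer: Yes, X has productions with common prefix 'X X'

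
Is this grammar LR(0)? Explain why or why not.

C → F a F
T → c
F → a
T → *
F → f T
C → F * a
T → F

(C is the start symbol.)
Yes, the grammar is LR(0)

Augment with C' → C and build the canonical LR(0) collection (I0 = CLOSURE({[C' → . C]}), then GOTO on every symbol after a dot until no new states appear). It has 13 states:
  I0: { [C → . F * a], [C → . F a F], [C' → . C], [F → . a], [F → . f T] }  — shift
  I1: { [C' → C .] }  — accept
  I2: { [C → F . * a], [C → F . a F] }  — shift
  I3: { [F → a .] }  — reduce
  I4: { [F → . a], [F → . f T], [F → f . T], [T → . *], [T → . F], [T → . c] }  — shift
  I5: { [T → * .] }  — reduce
  I6: { [T → F .] }  — reduce
  I7: { [F → f T .] }  — reduce
  I8: { [T → c .] }  — reduce
  I9: { [C → F * . a] }  — shift
  I10: { [C → F a . F], [F → . a], [F → . f T] }  — shift
  I11: { [C → F a F .] }  — reduce
  I12: { [C → F * a .] }  — reduce

Every state is either a pure shift/goto state or contains exactly one complete item and nothing to shift — no conflicts. The grammar is LR(0).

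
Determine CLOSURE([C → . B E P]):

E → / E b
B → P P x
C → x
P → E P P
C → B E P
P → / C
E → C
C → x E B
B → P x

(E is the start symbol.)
{ [B → . P P x], [B → . P x], [C → . B E P], [C → . x E B], [C → . x], [E → . / E b], [E → . C], [P → . / C], [P → . E P P] }

Start with: [C → . B E P]
  [C → . B E P] has the dot before B: add [B → . P P x], [B → . P x]
  [B → . P P x] has the dot before P: add [P → . E P P], [P → . / C]
  [P → . E P P] has the dot before E: add [E → . / E b], [E → . C]
  [E → . C] has the dot before C: add [C → . x], [C → . x E B]
No further items can be added.

CLOSURE = { [B → . P P x], [B → . P x], [C → . B E P], [C → . x E B], [C → . x], [E → . / E b], [E → . C], [P → . / C], [P → . E P P] }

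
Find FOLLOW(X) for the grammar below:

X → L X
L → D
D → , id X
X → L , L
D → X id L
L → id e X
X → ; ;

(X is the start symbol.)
{ $, ',', ';', 'id' }

To compute FOLLOW(X), find every occurrence of X on a right-hand side N → α X β: add FIRST(β) \ {ε}, and if β is empty or nullable also add FOLLOW(N). Iterate to a fixed point.

X is the start symbol, so $ ∈ FOLLOW(X).
In X → L X: X is at the end; this adds FOLLOW(X) to itself — nothing new
In D → , id X: X is at the end, add FOLLOW(D)
In D → X id L: X is followed by id L, add FIRST(id L) \ {ε} = { 'id' }
In L → id e X: X is at the end, add FOLLOW(L)

The FOLLOW sets referred to above (computed the same way, to a fixed point):
  FOLLOW(D) = { $, ',', ';', 'id' }
  FOLLOW(L) = { $, ',', ';', 'id' }

Taking the union: FOLLOW(X) = { $, ',', ';', 'id' }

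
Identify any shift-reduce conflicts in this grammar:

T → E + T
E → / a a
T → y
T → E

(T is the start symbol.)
A shift-reduce conflict occurs when an LR(0) state has both:
  - a complete (reduce) item [A → α .] (dot at the end), and
  - a shift item [B → β . c γ] (dot before a terminal).

Augment with T' → T and build the canonical LR(0) collection (I0 = CLOSURE({[T' → . T]}), then GOTO on every symbol after a dot until no new states appear). It has 9 states:
  I0: { [E → . / a a], [T → . E + T], [T → . E], [T → . y], [T' → . T] }  — shift
  I1: { [E → / . a a] }  — shift
  I2: { [T → E . + T], [T → E .] }  — shift, reduce
  I3: { [T' → T .] }  — accept
  I4: { [T → y .] }  — reduce
  I5: { [E → . / a a], [T → . E + T], [T → . E], [T → . y], [T → E + . T] }  — shift
  I6: { [T → E + T .] }  — reduce
  I7: { [E → / a . a] }  — shift
  I8: { [E → / a a .] }  — reduce

I2 contains reduce item [T → E .] and shift item [T → E . + T] — shift-reduce conflict.

Answer: Yes — I2: [T → E .] vs [T → E . + T]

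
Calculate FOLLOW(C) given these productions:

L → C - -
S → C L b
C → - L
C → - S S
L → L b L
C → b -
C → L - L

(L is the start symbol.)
{ '-', 'b' }

To compute FOLLOW(C), find every occurrence of C on a right-hand side N → α C β: add FIRST(β) \ {ε}, and if β is empty or nullable also add FOLLOW(N). Iterate to a fixed point.

In L → C - -: C is followed by '-' '-', add FIRST('-' '-') \ {ε} = { '-' }
In S → C L b: C is followed by L b, add FIRST(L b) \ {ε} = { '-', 'b' }

Taking the union: FOLLOW(C) = { '-', 'b' }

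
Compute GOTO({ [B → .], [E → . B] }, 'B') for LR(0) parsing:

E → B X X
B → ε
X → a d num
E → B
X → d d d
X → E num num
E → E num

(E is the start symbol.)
{ [E → B .] }

GOTO(I, 'B') = CLOSURE({ [A → αX.β] : [A → α.Xβ] ∈ I, X = 'B' })

Items with dot before 'B', with the dot advanced:
  [E → . B] → [E → B .]
Closure adds nothing (no advanced item has the dot before a non-terminal).

GOTO = { [E → B .] }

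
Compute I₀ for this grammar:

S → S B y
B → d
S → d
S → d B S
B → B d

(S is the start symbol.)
First, augment the grammar with S' → S
I₀ = CLOSURE({ [S' → . S] }):
  [S' → . S] has the dot before S: add [S → . S B y], [S → . d], [S → . d B S]
No further items can be added.

I₀ = { [S → . S B y], [S → . d B S], [S → . d], [S' → . S] }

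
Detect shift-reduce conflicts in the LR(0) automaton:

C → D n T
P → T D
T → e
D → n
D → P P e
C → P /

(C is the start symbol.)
No shift-reduce conflicts

A shift-reduce conflict occurs when an LR(0) state has both:
  - a complete (reduce) item [A → α .] (dot at the end), and
  - a shift item [B → β . c γ] (dot before a terminal).

Augment with C' → C and build the canonical LR(0) collection (I0 = CLOSURE({[C' → . C]}), then GOTO on every symbol after a dot until no new states appear). It has 14 states:
  I0: { [C → . D n T], [C → . P /], [C' → . C], [D → . P P e], [D → . n], [P → . T D], [T → . e] }  — shift
  I1: { [C' → C .] }  — accept
  I2: { [C → D . n T] }  — shift
  I3: { [C → P . /], [D → P . P e], [P → . T D], [T → . e] }  — shift
  I4: { [D → . P P e], [D → . n], [P → . T D], [P → T . D], [T → . e] }  — shift
  I5: { [T → e .] }  — reduce
  I6: { [D → n .] }  — reduce
  I7: { [P → T D .] }  — reduce
  I8: { [D → P . P e], [P → . T D], [T → . e] }  — shift
  I9: { [D → P P . e] }  — shift
  I10: { [D → P P e .] }  — reduce
  I11: { [C → P / .] }  — reduce
  I12: { [C → D n . T], [T → . e] }  — shift
  I13: { [C → D n T .] }  — reduce

No state contains both a complete item and a shift item.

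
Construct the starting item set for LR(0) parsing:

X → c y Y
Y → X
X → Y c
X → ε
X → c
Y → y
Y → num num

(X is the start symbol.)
First, augment the grammar with X' → X
I₀ = CLOSURE({ [X' → . X] }):
  [X' → . X] has the dot before X: add [X → . c y Y], [X → . Y c], [X → .], [X → . c]
  [X → . Y c] has the dot before Y: add [Y → . X], [Y → . y], [Y → . num num]
No further items can be added.

I₀ = { [X → . Y c], [X → . c y Y], [X → . c], [X → .], [X' → . X], [Y → . X], [Y → . num num], [Y → . y] }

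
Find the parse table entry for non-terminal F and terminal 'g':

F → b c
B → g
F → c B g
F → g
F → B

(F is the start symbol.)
To find M[F, 'g'], we find productions for F where 'g' is in the predict set (PREDICT(N → α) = (FIRST(α) \ {ε}) ∪ (FOLLOW(N) if α ⇒* ε)).

Relevant sets:
  FIRST(B) = { 'g' }

F → b c: PREDICT = { 'b' }
F → c B g: PREDICT = { 'c' }
F → g: PREDICT = { 'g' }
  'g' is in predict set, so this production goes in M[F, 'g']
F → B: PREDICT = { 'g' }
  'g' is in predict set, so this production goes in M[F, 'g']

M[F, 'g'] = F → g, F → B  (a multiply-defined cell — the grammar is not LL(1))

Answer: F → g, F → B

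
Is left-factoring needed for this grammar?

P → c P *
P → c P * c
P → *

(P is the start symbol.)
Left-factoring is needed when two productions for the same non-terminal
share a common prefix on the right-hand side.

Productions for P:
  P → c P *
  P → c P * c
  P → *

Found common prefix 'c P *' in productions for P

Answer: Yes, P has productions with common prefix 'c P *'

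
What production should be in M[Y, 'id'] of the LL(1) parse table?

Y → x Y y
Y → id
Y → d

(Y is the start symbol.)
To find M[Y, 'id'], we find productions for Y where 'id' is in the predict set (PREDICT(N → α) = (FIRST(α) \ {ε}) ∪ (FOLLOW(N) if α ⇒* ε)).

Y → x Y y: PREDICT = { 'x' }
Y → id: PREDICT = { 'id' }
  'id' is in predict set, so this production goes in M[Y, 'id']
Y → d: PREDICT = { 'd' }

M[Y, 'id'] = Y → id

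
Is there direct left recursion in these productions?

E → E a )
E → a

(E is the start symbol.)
E → E a ): LEFT RECURSIVE (starts with E)
E → a: starts with a

The grammar has direct left recursion on: E.

Answer: Yes, E is left-recursive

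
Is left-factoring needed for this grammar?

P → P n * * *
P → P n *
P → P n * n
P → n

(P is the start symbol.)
Left-factoring is needed when two productions for the same non-terminal
share a common prefix on the right-hand side.

Productions for P:
  P → P n * * *
  P → P n *
  P → P n * n
  P → n

Found common prefix 'P n *' in productions for P

Answer: Yes, P has productions with common prefix 'P n *'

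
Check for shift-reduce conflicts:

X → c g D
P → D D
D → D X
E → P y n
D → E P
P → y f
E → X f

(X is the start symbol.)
A shift-reduce conflict occurs when an LR(0) state has both:
  - a complete (reduce) item [A → α .] (dot at the end), and
  - a shift item [B → β . c γ] (dot before a terminal).

Augment with X' → X and build the canonical LR(0) collection (I0 = CLOSURE({[X' → . X]}), then GOTO on every symbol after a dot until no new states appear). It has 17 states:
  I0: { [X → . c g D], [X' → . X] }  — shift
  I1: { [X' → X .] }  — accept
  I2: { [X → c . g D] }  — shift
  I3: { [D → . D X], [D → . E P], [E → . P y n], [E → . X f], [P → . D D], [P → . y f], [X → . c g D], [X → c g . D] }  — shift
  I4: { [D → . D X], [D → . E P], [D → D . X], [E → . P y n], [E → . X f], [P → . D D], [P → . y f], [P → D . D], [X → . c g D], [X → c g D .] }  — shift, reduce
  I5: { [D → . D X], [D → . E P], [D → E . P], [E → . P y n], [E → . X f], [P → . D D], [P → . y f], [X → . c g D] }  — shift
  I6: { [E → P . y n] }  — shift
  I7: { [E → X . f] }  — shift
  I8: { [P → y . f] }  — shift
  I9: { [P → y f .] }  — reduce
  I10: { [E → X f .] }  — reduce
  I11: { [E → P y . n] }  — shift
  I12: { [E → P y n .] }  — reduce
  I13: { [D → . D X], [D → . E P], [D → D . X], [E → . P y n], [E → . X f], [P → . D D], [P → . y f], [P → D . D], [X → . c g D] }  — shift
  I14: { [D → E P .], [E → P . y n] }  — shift, reduce
  I15: { [D → . D X], [D → . E P], [D → D . X], [E → . P y n], [E → . X f], [P → . D D], [P → . y f], [P → D . D], [P → D D .], [X → . c g D] }  — shift, reduce
  I16: { [D → D X .], [E → X . f] }  — shift, reduce

I4 contains reduce item [X → c g D .] and shift items [P → . y f], [X → . c g D] — shift-reduce conflict.
I14 contains reduce item [D → E P .] and shift item [E → P . y n] — shift-reduce conflict.
I15 contains reduce item [P → D D .] and shift items [P → . y f], [X → . c g D] — shift-reduce conflict.
I16 contains reduce item [D → D X .] and shift item [E → X . f] — shift-reduce conflict.

Answer: Yes — I4: [X → c g D .] vs [P → . y f]; I14: [D → E P .] vs [E → P . y n]; I15: [P → D D .] vs [P → . y f]; I16: [D → D X .] vs [E → X . f]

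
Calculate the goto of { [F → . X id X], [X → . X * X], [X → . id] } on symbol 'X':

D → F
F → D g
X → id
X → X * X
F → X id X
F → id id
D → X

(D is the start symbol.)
{ [F → X . id X], [X → X . * X] }

GOTO(I, 'X') = CLOSURE({ [A → αX.β] : [A → α.Xβ] ∈ I, X = 'X' })

Items with dot before 'X', with the dot advanced:
  [F → . X id X] → [F → X . id X]
  [X → . X * X] → [X → X . * X]
Closure adds nothing (no advanced item has the dot before a non-terminal).

GOTO = { [F → X . id X], [X → X . * X] }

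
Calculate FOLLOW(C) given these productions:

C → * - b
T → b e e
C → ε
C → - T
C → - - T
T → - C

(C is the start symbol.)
To compute FOLLOW(C), find every occurrence of C on a right-hand side N → α C β: add FIRST(β) \ {ε}, and if β is empty or nullable also add FOLLOW(N). Iterate to a fixed point.

C is the start symbol, so $ ∈ FOLLOW(C).
In T → - C: C is at the end, add FOLLOW(T)

The FOLLOW sets referred to above (computed the same way, to a fixed point):
  FOLLOW(T) = { $ }

Taking the union: FOLLOW(C) = { $ }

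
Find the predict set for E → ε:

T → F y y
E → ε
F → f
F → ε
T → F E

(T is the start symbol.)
PREDICT(E → ε) = (FIRST(RHS) \ {ε}) ∪ (FOLLOW(E) if ε ∈ FIRST(RHS), i.e. RHS ⇒* ε)
The right-hand side is ε (FIRST(ε) = { ε }), so the predict set is FOLLOW(E) = { $ }
PREDICT(E → ε) = { $ }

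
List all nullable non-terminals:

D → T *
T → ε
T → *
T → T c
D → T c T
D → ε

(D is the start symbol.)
{ 'D', 'T' }

A non-terminal is nullable if it can derive ε (the empty string): either it has an ε-production, or it has a production whose right-hand side consists entirely of nullable non-terminals.

ε-productions: T → ε, D → ε
So T, D are immediately nullable.
Every non-terminal is now nullable.
Nullable = { 'D', 'T' }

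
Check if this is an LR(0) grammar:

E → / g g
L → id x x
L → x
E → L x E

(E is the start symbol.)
Yes, the grammar is LR(0)

A grammar is LR(0) if no state in the canonical LR(0) collection has:
  - both a shift item (dot before a terminal) and a complete item (shift-reduce conflict), or
  - two or more complete items (reduce-reduce conflict; the accept item [E' → E .] counts as a complete item here).

Augment with E' → E and build the canonical LR(0) collection (I0 = CLOSURE({[E' → . E]}), then GOTO on every symbol after a dot until no new states appear). It has 12 states:
  I0: { [E → . / g g], [E → . L x E], [E' → . E], [L → . id x x], [L → . x] }  — shift
  I1: { [E → / . g g] }  — shift
  I2: { [E' → E .] }  — accept
  I3: { [E → L . x E] }  — shift
  I4: { [L → id . x x] }  — shift
  I5: { [L → x .] }  — reduce
  I6: { [L → id x . x] }  — shift
  I7: { [L → id x x .] }  — reduce
  I8: { [E → . / g g], [E → . L x E], [E → L x . E], [L → . id x x], [L → . x] }  — shift
  I9: { [E → L x E .] }  — reduce
  I10: { [E → / g . g] }  — shift
  I11: { [E → / g g .] }  — reduce

Every state is either a pure shift/goto state or contains exactly one complete item and nothing to shift — no conflicts. The grammar is LR(0).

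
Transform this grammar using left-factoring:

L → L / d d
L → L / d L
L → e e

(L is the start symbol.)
L → L / d L'
L' → d
L' → L
L → e e

Left-factoring transforms A → αβ₁ | αβ₂ into A → αA' and A' → β₁ | β₂
(α is the longest common prefix among the alternatives). Repeat until
no nonterminal has two alternatives with a common prefix.

Round 1: L has alternatives sharing prefix 'L / d'. Introduce L': L → L / d L'
  Add: L' → d
  Add: L' → L

No remaining common prefixes — done.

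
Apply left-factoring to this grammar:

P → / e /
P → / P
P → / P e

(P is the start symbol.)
P → / P'
P' → e /
P' → P P''
P'' → ε
P'' → e

Left-factoring transforms A → αβ₁ | αβ₂ into A → αA' and A' → β₁ | β₂
(α is the longest common prefix among the alternatives). Repeat until
no nonterminal has two alternatives with a common prefix.

Round 1: P has alternatives sharing prefix '/'. Introduce P': P → / P'
  Add: P' → e /
  Add: P' → P
  Add: P' → P e

Round 2: P' has alternatives sharing prefix 'P'. Introduce P'': P' → P P''
  Add: P'' → ε
  Add: P'' → e

No remaining common prefixes — done.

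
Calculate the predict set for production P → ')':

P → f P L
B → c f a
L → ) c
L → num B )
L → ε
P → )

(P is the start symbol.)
PREDICT(P → ')') = (FIRST(RHS) \ {ε}) ∪ (FOLLOW(P) if ε ∈ FIRST(RHS), i.e. RHS ⇒* ε)
FIRST(')') = { ')' }
ε ∉ FIRST(')'), so FOLLOW(P) is not added.
PREDICT(P → ')') = { ')' }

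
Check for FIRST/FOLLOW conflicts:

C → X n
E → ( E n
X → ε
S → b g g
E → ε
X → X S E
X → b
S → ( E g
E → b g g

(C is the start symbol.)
Yes. E → '(' E n with FOLLOW(E) on { '(' }; E → b g g with FOLLOW(E) on { 'b' }; X → X S E with FOLLOW(X) on { '(', 'b' }; X → b with FOLLOW(X) on { 'b' }

Nullable non-terminals: E, X.
FIRST sets used below: FIRST(X) = { '(', 'b', ε }, FIRST(S) = { '(', 'b' }

E: nullable alternative(s) E → ε; FOLLOW(E) = { '(', 'b', 'g', 'n' }
  E → ( E n: FIRST \ {ε} = { '(' } — overlaps FOLLOW(E) on { '(' }: CONFLICT
  E → ε: FIRST \ {ε} = { } — this is the only nullable alternative, skip
  E → b g g: FIRST \ {ε} = { 'b' } — overlaps FOLLOW(E) on { 'b' }: CONFLICT

X: nullable alternative(s) X → ε; FOLLOW(X) = { '(', 'b', 'n' }
  X → ε: FIRST \ {ε} = { } — this is the only nullable alternative, skip
  X → X S E: FIRST \ {ε} = { '(', 'b' } — overlaps FOLLOW(X) on { '(', 'b' }: CONFLICT
  X → b: FIRST \ {ε} = { 'b' } — overlaps FOLLOW(X) on { 'b' }: CONFLICT

C, S have no nullable alternative, so no FIRST/FOLLOW check is needed there.

So the grammar has 4 FIRST/FOLLOW conflicts (marked CONFLICT above).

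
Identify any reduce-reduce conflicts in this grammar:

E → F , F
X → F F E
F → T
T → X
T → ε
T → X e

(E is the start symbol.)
Yes — I10: [E → F , F .] vs [T → .]

Augment with E' → E and build the canonical LR(0) collection (I0 = CLOSURE({[E' → . E]}), then GOTO on every symbol after a dot until no new states appear). It has 11 states:
  I0: { [E → . F , F], [E' → . E], [F → . T], [T → . X e], [T → . X], [T → .], [X → . F F E] }  — reduce
  I1: { [E' → E .] }  — accept
  I2: { [E → F . , F], [F → . T], [T → . X e], [T → . X], [T → .], [X → . F F E], [X → F . F E] }  — shift, reduce
  I3: { [F → T .] }  — reduce
  I4: { [T → X . e], [T → X .] }  — shift, reduce
  I5: { [T → X e .] }  — reduce
  I6: { [E → F , . F], [F → . T], [T → . X e], [T → . X], [T → .], [X → . F F E] }  — reduce
  I7: { [E → . F , F], [F → . T], [T → . X e], [T → . X], [T → .], [X → . F F E], [X → F . F E], [X → F F . E] }  — reduce
  I8: { [X → F F E .] }  — reduce
  I9: { [E → . F , F], [E → F . , F], [F → . T], [T → . X e], [T → . X], [T → .], [X → . F F E], [X → F . F E], [X → F F . E] }  — shift, reduce
  I10: { [E → F , F .], [F → . T], [T → . X e], [T → . X], [T → .], [X → . F F E], [X → F . F E] }  — 2 reduces

I10 contains complete items [E → F , F .], [T → .] — reduce-reduce conflict.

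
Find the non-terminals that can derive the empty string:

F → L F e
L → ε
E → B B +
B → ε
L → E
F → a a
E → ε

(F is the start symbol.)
A non-terminal is nullable if it can derive ε (the empty string): either it has an ε-production, or it has a production whose right-hand side consists entirely of nullable non-terminals.

ε-productions: L → ε, B → ε, E → ε
So L, B, E are immediately nullable.
No further non-terminal can be added: every production for the remaining non-terminals contains a terminal or a non-nullable non-terminal.
Nullable = { 'B', 'E', 'L' }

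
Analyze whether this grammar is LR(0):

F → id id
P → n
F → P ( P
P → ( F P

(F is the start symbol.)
Augment with F' → F and build the canonical LR(0) collection (I0 = CLOSURE({[F' → . F]}), then GOTO on every symbol after a dot until no new states appear). It has 11 states:
  I0: { [F → . P ( P], [F → . id id], [F' → . F], [P → . ( F P], [P → . n] }  — shift
  I1: { [F → . P ( P], [F → . id id], [P → ( . F P], [P → . ( F P], [P → . n] }  — shift
  I2: { [F' → F .] }  — accept
  I3: { [F → P . ( P] }  — shift
  I4: { [F → id . id] }  — shift
  I5: { [P → n .] }  — reduce
  I6: { [F → id id .] }  — reduce
  I7: { [F → P ( . P], [P → . ( F P], [P → . n] }  — shift
  I8: { [F → P ( P .] }  — reduce
  I9: { [P → ( F . P], [P → . ( F P], [P → . n] }  — shift
  I10: { [P → ( F P .] }  — reduce

Every state is either a pure shift/goto state or contains exactly one complete item and nothing to shift — no conflicts. The grammar is LR(0).

Answer: Yes, the grammar is LR(0)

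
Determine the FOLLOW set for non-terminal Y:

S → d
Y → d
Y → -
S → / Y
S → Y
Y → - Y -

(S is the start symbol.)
To compute FOLLOW(Y), find every occurrence of Y on a right-hand side N → α Y β: add FIRST(β) \ {ε}, and if β is empty or nullable also add FOLLOW(N). Iterate to a fixed point.

In S → / Y: Y is at the end, add FOLLOW(S)
In S → Y: Y is at the end, add FOLLOW(S)
In Y → - Y -: Y is followed by '-', add FIRST('-') \ {ε} = { '-' }

The FOLLOW sets referred to above (computed the same way, to a fixed point):
  FOLLOW(S) = { $ }

Taking the union: FOLLOW(Y) = { $, '-' }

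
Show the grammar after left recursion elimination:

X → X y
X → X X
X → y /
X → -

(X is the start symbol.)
X is directly left-recursive. The standard transformation for
  A → A α₁ | ... | A α_m | β₁ | ... | β_n
is
  A  → β₁ A' | ... | β_n A'
  A' → α₁ A' | ... | α_m A' | ε

X → y / becomes X → y / X'
X → - becomes X → - X'
X → X y becomes X' → y X'
X → X X becomes X' → X X'
Add X' → ε

Resulting grammar:
X → y / X'
X → - X'
X' → y X'
X' → X X'
X' → ε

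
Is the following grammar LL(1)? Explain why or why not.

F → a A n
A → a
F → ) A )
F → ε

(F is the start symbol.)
A grammar is LL(1) if for each non-terminal N with multiple productions, the predict sets of those productions are pairwise disjoint, where PREDICT(N → α) = (FIRST(α) \ {ε}) ∪ (FOLLOW(N) if α ⇒* ε).

Relevant sets:
  FOLLOW(F) = { $ }

For F:
  PREDICT(F → a A n) = { 'a' }
  PREDICT(F → ')' A ')') = { ')' }
  PREDICT(F → ε) = { $ }
A has a single production, so nothing to check there.

All predict sets are disjoint. The grammar IS LL(1).

Answer: Yes, the grammar is LL(1).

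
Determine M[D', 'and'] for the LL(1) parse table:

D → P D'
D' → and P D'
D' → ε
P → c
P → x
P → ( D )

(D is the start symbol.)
D' → and P D'

To find M[D', 'and'], we find productions for D' where 'and' is in the predict set (PREDICT(N → α) = (FIRST(α) \ {ε}) ∪ (FOLLOW(N) if α ⇒* ε)).

Relevant sets:
  FOLLOW(D') = { $, ')' }

D' → and P D': PREDICT = { 'and' }
  'and' is in predict set, so this production goes in M[D', 'and']
D' → ε: PREDICT = { $, ')' }

M[D', 'and'] = D' → and P D'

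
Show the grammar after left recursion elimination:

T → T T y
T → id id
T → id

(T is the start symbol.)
T is directly left-recursive. The standard transformation for
  A → A α₁ | ... | A α_m | β₁ | ... | β_n
is
  A  → β₁ A' | ... | β_n A'
  A' → α₁ A' | ... | α_m A' | ε

T → id id becomes T → id id T'
T → id becomes T → id T'
T → T T y becomes T' → T y T'
Add T' → ε

Resulting grammar:
T → id id T'
T → id T'
T' → T y T'
T' → ε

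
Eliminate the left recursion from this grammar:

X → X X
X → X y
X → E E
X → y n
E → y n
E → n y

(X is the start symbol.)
X → E E X'
X → y n X'
X' → X X'
X' → y X'
X' → ε
E → y n
E → n y

X is directly left-recursive. The standard transformation for
  A → A α₁ | ... | A α_m | β₁ | ... | β_n
is
  A  → β₁ A' | ... | β_n A'
  A' → α₁ A' | ... | α_m A' | ε

X → E E becomes X → E E X'
X → y n becomes X → y n X'
X → X X becomes X' → X X'
X → X y becomes X' → y X'
Add X' → ε

Productions for other non-terminals are unchanged:
  E → y n
  E → n y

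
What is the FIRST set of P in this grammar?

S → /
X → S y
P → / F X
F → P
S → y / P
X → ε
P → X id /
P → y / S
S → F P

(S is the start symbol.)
To compute FIRST(P), examine every production with P on the left-hand side, reading each right-hand side left to right until a non-nullable symbol is reached.

FIRST sets of the other non-terminals involved (by the same procedure, iterated to a fixed point):
  FIRST(X) = { '/', 'id', 'y', ε }

From P → / F X:
  - '/' is a terminal: add '/' and stop
From P → X id /:
  - X is a non-terminal: add FIRST(X) \ {ε} = { '/', 'id', 'y' }
    X is nullable, so continue to the next symbol
  - id is a terminal: add 'id' and stop
From P → y / S:
  - y is a terminal: add 'y' and stop

Collecting: FIRST(P) = { '/', 'id', 'y' }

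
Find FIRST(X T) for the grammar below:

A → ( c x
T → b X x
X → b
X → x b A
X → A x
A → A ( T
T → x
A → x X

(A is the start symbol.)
{ '(', 'b', 'x' }

FIRST sets of the non-terminals involved (from the grammar, by fixed-point iteration):
  FIRST(X) = { '(', 'b', 'x' }

To compute FIRST(X T), process the symbols left to right:
Symbol X is a non-terminal. Add FIRST(X) \ {ε} = { '(', 'b', 'x' }
X is not nullable (ε ∉ FIRST(X)), so stop here.
FIRST(X T) = { '(', 'b', 'x' }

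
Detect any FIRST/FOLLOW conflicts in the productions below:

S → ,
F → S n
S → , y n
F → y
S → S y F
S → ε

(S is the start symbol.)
Nullable non-terminals: S.
FIRST sets used below: FIRST(S) = { ',', 'y', ε }

S: nullable alternative(s) S → ε; FOLLOW(S) = { $, 'n', 'y' }
  S → ,: FIRST \ {ε} = { ',' } — disjoint from FOLLOW(S)
  S → , y n: FIRST \ {ε} = { ',' } — disjoint from FOLLOW(S)
  S → S y F: FIRST \ {ε} = { ',', 'y' } — overlaps FOLLOW(S) on { 'y' }: CONFLICT
  S → ε: FIRST \ {ε} = { } — this is the only nullable alternative, skip

F has no nullable alternative, so no FIRST/FOLLOW check is needed there.

So the grammar has 1 FIRST/FOLLOW conflict (marked CONFLICT above).

Answer: Yes. S → S y F with FOLLOW(S) on { 'y' }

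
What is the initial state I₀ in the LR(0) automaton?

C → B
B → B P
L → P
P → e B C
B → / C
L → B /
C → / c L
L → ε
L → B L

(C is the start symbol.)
{ [B → . / C], [B → . B P], [C → . / c L], [C → . B], [C' → . C] }

First, augment the grammar with C' → C
I₀ = CLOSURE({ [C' → . C] }):
  [C' → . C] has the dot before C: add [C → . B], [C → . / c L]
  [C → . B] has the dot before B: add [B → . B P], [B → . / C]
No further items can be added.

I₀ = { [B → . / C], [B → . B P], [C → . / c L], [C → . B], [C' → . C] }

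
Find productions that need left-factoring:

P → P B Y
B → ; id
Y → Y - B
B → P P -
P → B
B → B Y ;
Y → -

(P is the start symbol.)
Left-factoring is needed when two productions for the same non-terminal
share a common prefix on the right-hand side.

Productions for P:
  P → P B Y
  P → B
Productions for B:
  B → ; id
  B → P P -
  B → B Y ;
Productions for Y:
  Y → Y - B
  Y → -

No common prefixes found.

Answer: No, left-factoring is not needed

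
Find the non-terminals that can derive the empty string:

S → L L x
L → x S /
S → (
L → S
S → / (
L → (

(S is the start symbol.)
None

A non-terminal is nullable if it can derive ε (the empty string): either it has an ε-production, or it has a production whose right-hand side consists entirely of nullable non-terminals.

There are no ε-productions, so no non-terminal can derive ε.
No non-terminals are nullable.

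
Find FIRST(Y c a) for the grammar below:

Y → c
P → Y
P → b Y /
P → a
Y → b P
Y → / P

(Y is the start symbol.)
FIRST sets of the non-terminals involved (from the grammar, by fixed-point iteration):
  FIRST(Y) = { '/', 'b', 'c' }

To compute FIRST(Y c a), process the symbols left to right:
Symbol Y is a non-terminal. Add FIRST(Y) \ {ε} = { '/', 'b', 'c' }
Y is not nullable (ε ∉ FIRST(Y)), so stop here.
FIRST(Y c a) = { '/', 'b', 'c' }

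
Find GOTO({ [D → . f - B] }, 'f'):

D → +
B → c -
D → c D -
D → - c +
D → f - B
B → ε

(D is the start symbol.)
{ [D → f . - B] }

GOTO(I, 'f') = CLOSURE({ [A → αX.β] : [A → α.Xβ] ∈ I, X = 'f' })

Items with dot before 'f', with the dot advanced:
  [D → . f - B] → [D → f . - B]
Closure adds nothing (no advanced item has the dot before a non-terminal).

GOTO = { [D → f . - B] }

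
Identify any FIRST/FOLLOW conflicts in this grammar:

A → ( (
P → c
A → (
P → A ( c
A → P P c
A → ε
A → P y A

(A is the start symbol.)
A FIRST/FOLLOW conflict occurs when a non-terminal N has a nullable alternative N → β (β ⇒* ε) and another alternative N → α with FIRST(α) ∩ FOLLOW(N) ≠ ∅: on such a lookahead the parser cannot decide between expanding α and letting N vanish via β.

Nullable non-terminals: A.
FIRST sets used below: FIRST(P) = { '(', 'c' }

A: nullable alternative(s) A → ε; FOLLOW(A) = { $, '(' }
  A → ( (: FIRST \ {ε} = { '(' } — overlaps FOLLOW(A) on { '(' }: CONFLICT
  A → (: FIRST \ {ε} = { '(' } — overlaps FOLLOW(A) on { '(' }: CONFLICT
  A → P P c: FIRST \ {ε} = { '(', 'c' } — overlaps FOLLOW(A) on { '(' }: CONFLICT
  A → ε: FIRST \ {ε} = { } — this is the only nullable alternative, skip
  A → P y A: FIRST \ {ε} = { '(', 'c' } — overlaps FOLLOW(A) on { '(' }: CONFLICT

P has no nullable alternative, so no FIRST/FOLLOW check is needed there.

So the grammar has 4 FIRST/FOLLOW conflicts (marked CONFLICT above).

Answer: Yes. A → '(' '(' with FOLLOW(A) on { '(' }; A → '(' with FOLLOW(A) on { '(' }; A → P P c with FOLLOW(A) on { '(' }; A → P y A with FOLLOW(A) on { '(' }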